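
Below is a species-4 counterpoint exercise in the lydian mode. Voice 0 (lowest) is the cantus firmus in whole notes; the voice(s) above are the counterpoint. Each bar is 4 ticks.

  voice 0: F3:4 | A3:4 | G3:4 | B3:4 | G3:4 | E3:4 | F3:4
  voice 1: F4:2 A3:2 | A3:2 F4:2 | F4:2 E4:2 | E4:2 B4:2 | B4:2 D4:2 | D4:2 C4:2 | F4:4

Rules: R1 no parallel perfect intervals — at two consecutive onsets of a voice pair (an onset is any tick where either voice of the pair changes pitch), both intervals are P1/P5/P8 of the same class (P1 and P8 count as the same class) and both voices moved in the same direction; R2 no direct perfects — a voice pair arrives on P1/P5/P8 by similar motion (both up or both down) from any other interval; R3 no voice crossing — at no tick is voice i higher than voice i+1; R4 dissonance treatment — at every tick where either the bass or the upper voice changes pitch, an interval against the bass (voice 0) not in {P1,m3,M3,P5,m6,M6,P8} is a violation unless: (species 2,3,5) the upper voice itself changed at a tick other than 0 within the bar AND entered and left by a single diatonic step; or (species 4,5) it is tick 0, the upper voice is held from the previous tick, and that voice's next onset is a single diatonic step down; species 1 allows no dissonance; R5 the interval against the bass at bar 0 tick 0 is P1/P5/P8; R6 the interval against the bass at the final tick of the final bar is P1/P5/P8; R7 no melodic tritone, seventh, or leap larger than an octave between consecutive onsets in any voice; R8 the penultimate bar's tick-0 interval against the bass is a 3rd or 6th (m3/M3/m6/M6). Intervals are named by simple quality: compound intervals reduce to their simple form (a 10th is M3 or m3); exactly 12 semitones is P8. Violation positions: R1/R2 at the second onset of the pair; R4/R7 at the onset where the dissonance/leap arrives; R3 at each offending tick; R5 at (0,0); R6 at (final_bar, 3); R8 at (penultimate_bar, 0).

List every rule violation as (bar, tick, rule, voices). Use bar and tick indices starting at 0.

bar 0: v0=F3 v1=F4 downbeat P8
bar 1: v0=A3 v1=A3 downbeat P1
bar 2: v0=G3 v1=F4 downbeat m7
bar 3: v0=B3 v1=E4 downbeat P4
bar 4: v0=G3 v1=B4 downbeat M3
bar 5: v0=E3 v1=D4 downbeat m7
bar 6: v0=F3 v1=F4 downbeat P8
  -> R4 @ bar 3 tick 0 v(0, 1): B3/E4 P4 untreated
  -> R8 @ bar 5 tick 0 v(0, 1): penult m7 not 3rd/6th
  -> R2 @ bar 6 tick 0 v(0, 1): E3/C4 m6 -> F3/F4 P8 similar

(3, 0, R4, (0, 1))
(5, 0, R8, (0, 1))
(6, 0, R2, (0, 1))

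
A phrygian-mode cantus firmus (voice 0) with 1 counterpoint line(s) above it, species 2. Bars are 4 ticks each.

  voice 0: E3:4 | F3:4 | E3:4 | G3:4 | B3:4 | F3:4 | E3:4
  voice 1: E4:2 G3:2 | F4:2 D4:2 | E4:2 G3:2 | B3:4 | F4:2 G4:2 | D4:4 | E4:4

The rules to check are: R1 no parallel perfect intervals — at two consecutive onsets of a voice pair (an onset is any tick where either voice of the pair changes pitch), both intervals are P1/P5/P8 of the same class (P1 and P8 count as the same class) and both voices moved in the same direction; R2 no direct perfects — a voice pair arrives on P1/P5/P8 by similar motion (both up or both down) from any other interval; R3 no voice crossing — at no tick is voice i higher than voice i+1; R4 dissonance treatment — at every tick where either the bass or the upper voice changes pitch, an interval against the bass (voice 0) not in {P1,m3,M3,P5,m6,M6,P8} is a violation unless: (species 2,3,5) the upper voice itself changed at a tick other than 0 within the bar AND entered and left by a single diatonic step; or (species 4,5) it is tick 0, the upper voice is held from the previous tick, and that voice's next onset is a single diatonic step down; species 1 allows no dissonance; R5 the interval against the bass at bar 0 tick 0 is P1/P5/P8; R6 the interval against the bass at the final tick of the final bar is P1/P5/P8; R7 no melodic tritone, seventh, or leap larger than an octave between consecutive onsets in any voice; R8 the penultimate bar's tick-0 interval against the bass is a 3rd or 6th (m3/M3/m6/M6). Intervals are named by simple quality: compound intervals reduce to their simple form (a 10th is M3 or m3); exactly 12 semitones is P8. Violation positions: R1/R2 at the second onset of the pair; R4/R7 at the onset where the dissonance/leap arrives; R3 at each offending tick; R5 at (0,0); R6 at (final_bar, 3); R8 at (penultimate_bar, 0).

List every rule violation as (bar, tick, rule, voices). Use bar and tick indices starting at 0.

(1, 0, R2, (0, 1))
(1, 0, R7, (1,))
(4, 0, R4, (0, 1))
(4, 0, R7, (1,))
(5, 0, R7, (0,))

bar 0: v0=E3 v1=E4 downbeat P8
bar 1: v0=F3 v1=F4 downbeat P8
bar 2: v0=E3 v1=E4 downbeat P8
bar 3: v0=G3 v1=B3 downbeat M3
bar 4: v0=B3 v1=F4 downbeat TT
bar 5: v0=F3 v1=D4 downbeat M6
bar 6: v0=E3 v1=E4 downbeat P8
  -> R2 @ bar 1 tick 0 v(0, 1): E3/G3 m3 -> F3/F4 P8 similar
  -> R7 @ bar 1 tick 0 v(1,): G3->F4 leap 10st
  -> R4 @ bar 4 tick 0 v(0, 1): B3/F4 TT untreated
  -> R7 @ bar 4 tick 0 v(1,): B3->F4 leap 6st
  -> R7 @ bar 5 tick 0 v(0,): B3->F3 leap 6st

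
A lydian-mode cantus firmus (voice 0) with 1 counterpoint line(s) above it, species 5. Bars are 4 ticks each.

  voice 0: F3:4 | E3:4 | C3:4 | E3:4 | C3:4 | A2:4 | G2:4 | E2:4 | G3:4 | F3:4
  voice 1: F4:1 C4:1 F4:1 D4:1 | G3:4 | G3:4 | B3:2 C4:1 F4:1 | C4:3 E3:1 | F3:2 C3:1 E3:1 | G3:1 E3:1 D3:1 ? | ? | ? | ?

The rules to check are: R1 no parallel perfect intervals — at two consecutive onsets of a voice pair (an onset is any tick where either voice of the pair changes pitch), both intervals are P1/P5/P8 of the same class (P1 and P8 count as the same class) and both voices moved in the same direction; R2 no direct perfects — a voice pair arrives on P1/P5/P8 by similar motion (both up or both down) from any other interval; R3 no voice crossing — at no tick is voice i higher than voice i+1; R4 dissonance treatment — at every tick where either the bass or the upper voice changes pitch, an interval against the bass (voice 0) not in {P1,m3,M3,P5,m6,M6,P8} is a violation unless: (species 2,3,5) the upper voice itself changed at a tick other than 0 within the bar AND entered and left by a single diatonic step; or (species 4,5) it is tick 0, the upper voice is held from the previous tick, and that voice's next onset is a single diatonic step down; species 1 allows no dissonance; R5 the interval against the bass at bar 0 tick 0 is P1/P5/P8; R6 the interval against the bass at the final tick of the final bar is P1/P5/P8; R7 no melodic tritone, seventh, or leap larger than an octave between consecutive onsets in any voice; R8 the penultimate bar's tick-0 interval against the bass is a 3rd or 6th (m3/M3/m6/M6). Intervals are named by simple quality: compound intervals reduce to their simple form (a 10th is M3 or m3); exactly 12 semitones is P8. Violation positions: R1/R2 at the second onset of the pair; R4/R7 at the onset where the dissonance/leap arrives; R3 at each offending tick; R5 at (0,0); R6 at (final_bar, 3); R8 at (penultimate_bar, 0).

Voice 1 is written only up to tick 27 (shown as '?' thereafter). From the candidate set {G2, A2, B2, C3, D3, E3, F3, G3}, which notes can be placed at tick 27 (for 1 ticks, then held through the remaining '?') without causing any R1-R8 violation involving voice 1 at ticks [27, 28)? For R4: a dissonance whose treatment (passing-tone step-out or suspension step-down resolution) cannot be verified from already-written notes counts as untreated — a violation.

G2: legal
A2: violates R4
B2: legal
C3: violates R4
D3: legal
E3: legal
F3: violates R4
G3: legal

{B2, D3, E3, G2, G3}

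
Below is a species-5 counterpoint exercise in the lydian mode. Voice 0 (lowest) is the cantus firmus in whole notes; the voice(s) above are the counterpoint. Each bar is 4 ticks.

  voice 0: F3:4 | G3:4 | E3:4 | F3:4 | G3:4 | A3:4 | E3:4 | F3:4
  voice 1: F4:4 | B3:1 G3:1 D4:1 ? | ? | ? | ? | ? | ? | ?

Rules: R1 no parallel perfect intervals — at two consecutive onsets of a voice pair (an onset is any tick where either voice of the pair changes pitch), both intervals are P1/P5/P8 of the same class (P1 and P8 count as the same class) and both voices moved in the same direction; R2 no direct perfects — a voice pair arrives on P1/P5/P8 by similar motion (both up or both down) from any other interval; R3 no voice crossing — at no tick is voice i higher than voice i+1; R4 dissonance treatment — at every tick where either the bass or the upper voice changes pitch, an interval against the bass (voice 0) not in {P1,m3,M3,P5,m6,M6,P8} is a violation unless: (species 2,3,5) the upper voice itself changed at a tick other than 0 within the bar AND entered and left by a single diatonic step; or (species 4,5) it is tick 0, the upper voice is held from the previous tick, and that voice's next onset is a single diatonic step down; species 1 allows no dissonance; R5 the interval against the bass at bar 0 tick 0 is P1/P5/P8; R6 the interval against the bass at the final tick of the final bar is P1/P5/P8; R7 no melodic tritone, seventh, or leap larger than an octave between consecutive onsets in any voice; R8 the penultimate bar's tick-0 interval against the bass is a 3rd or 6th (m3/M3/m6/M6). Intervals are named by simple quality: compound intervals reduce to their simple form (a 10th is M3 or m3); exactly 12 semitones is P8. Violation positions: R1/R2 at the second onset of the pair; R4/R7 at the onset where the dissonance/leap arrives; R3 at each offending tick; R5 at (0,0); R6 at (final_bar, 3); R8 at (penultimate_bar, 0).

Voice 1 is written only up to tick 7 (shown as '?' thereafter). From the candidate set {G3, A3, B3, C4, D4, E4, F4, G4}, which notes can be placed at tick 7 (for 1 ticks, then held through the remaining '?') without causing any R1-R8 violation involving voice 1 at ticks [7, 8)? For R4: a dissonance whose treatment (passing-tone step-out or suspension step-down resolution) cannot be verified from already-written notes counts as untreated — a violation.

{B3, D4, E4, G3, G4}

G3: legal
A3: violates R4
B3: legal
C4: violates R4
D4: legal
E4: legal
F4: violates R4
G4: legal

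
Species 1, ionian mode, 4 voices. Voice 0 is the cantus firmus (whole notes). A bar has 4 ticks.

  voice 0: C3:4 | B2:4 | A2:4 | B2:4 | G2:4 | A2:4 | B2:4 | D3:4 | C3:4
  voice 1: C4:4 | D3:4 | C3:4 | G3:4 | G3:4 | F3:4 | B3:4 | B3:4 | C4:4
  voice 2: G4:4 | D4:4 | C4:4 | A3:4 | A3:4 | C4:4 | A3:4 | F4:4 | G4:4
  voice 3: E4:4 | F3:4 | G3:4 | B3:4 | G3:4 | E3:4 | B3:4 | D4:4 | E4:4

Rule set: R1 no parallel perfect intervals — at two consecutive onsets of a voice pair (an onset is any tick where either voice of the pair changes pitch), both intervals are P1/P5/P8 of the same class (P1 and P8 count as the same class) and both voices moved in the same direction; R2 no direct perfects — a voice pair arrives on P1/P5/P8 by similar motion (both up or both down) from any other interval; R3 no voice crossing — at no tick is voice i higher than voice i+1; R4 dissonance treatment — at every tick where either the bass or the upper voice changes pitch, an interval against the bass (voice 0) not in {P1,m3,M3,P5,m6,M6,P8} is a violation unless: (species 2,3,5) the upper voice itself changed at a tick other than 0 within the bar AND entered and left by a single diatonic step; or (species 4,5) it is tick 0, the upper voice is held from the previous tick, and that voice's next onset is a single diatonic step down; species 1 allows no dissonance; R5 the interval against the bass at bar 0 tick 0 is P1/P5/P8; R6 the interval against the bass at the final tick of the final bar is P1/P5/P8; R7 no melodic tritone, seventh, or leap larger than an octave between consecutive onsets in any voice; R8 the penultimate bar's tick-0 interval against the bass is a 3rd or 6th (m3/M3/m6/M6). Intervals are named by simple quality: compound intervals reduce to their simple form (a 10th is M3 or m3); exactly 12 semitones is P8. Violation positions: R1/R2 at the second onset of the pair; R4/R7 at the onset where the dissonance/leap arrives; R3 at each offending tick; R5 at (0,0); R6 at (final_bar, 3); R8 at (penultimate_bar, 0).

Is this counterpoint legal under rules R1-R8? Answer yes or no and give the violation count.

bar 0: v0=C3 v1=C4 v2=G4 v3=E4 (M3)
bar 1: v0=B2 v1=D3 v2=D4 v3=F3 (TT)
bar 2: v0=A2 v1=C3 v2=C4 v3=G3 (m7)
bar 3: v0=B2 v1=G3 v2=A3 v3=B3 (P8)
bar 4: v0=G2 v1=G3 v2=A3 v3=G3 (P8)
bar 5: v0=A2 v1=F3 v2=C4 v3=E3 (P5)
bar 6: v0=B2 v1=B3 v2=A3 v3=B3 (P8)
bar 7: v0=D3 v1=B3 v2=F4 v3=D4 (P8)
bar 8: v0=C3 v1=C4 v2=G4 v3=E4 (M3)
  R3 @ bar0.0: G4 above E4
  R5 @ bar0.0: opens on M3
  R3 @ bar0.1: G4 above E4
  R3 @ bar0.2: G4 above E4
  R3 @ bar0.3: G4 above E4
  R2 @ bar1.0: C4/G4 P5 -> D3/D4 P8 similar
  R3 @ bar1.0: D4 above F3
  R4 @ bar1.0: B2/F3 TT untreated
  R7 @ bar1.0: C4->D3 leap 10st
  R7 @ bar1.0: E4->F3 leap 11st
  R3 @ bar1.1: D4 above F3
  R3 @ bar1.2: D4 above F3
  R3 @ bar1.3: D4 above F3
  R1 @ bar2.0: D3/D4 P8 -> C3/C4 P8 similar
  R3 @ bar2.0: C4 above G3
  R4 @ bar2.0: A2/G3 m7 untreated
  R3 @ bar2.1: C4 above G3
  R3 @ bar2.2: C4 above G3
  R3 @ bar2.3: C4 above G3
  R2 @ bar3.0: A2/G3 m7 -> B2/B3 P8 similar
  R4 @ bar3.0: B2/A3 m7 untreated
  R1 @ bar4.0: B2/B3 P8 -> G2/G3 P8 similar
  R3 @ bar4.0: A3 above G3
  R4 @ bar4.0: G2/A3 M2 untreated
  R3 @ bar4.1: A3 above G3
  R3 @ bar4.2: A3 above G3
  R3 @ bar4.3: A3 above G3
  R3 @ bar5.0: C4 above E3
  R3 @ bar5.1: C4 above E3
  R3 @ bar5.2: C4 above E3
  R3 @ bar5.3: C4 above E3
  R2 @ bar6.0: A2/F3 m6 -> B2/B3 P8 similar
  R2 @ bar6.0: A2/E3 P5 -> B2/B3 P8 similar
  R2 @ bar6.0: F3/E3 m2 -> B3/B3 P1 similar
  R3 @ bar6.0: B3 above A3
  R4 @ bar6.0: B2/A3 m7 untreated
  R7 @ bar6.0: F3->B3 leap 6st
  R3 @ bar6.1: B3 above A3
  R3 @ bar6.2: B3 above A3
  R3 @ bar6.3: B3 above A3
  R1 @ bar7.0: B2/B3 P8 -> D3/D4 P8 similar
  R3 @ bar7.0: F4 above D4
  R8 @ bar7.0: penult P8 not 3rd/6th
  R3 @ bar7.1: F4 above D4
  R3 @ bar7.2: F4 above D4
  R3 @ bar7.3: F4 above D4
  R2 @ bar8.0: B3/F4 TT -> C4/G4 P5 similar
  R3 @ bar8.0: G4 above E4
  R3 @ bar8.1: G4 above E4
  R3 @ bar8.2: G4 above E4
  R3 @ bar8.3: G4 above E4
  R6 @ bar8.3: closes on M3

No (52 violations)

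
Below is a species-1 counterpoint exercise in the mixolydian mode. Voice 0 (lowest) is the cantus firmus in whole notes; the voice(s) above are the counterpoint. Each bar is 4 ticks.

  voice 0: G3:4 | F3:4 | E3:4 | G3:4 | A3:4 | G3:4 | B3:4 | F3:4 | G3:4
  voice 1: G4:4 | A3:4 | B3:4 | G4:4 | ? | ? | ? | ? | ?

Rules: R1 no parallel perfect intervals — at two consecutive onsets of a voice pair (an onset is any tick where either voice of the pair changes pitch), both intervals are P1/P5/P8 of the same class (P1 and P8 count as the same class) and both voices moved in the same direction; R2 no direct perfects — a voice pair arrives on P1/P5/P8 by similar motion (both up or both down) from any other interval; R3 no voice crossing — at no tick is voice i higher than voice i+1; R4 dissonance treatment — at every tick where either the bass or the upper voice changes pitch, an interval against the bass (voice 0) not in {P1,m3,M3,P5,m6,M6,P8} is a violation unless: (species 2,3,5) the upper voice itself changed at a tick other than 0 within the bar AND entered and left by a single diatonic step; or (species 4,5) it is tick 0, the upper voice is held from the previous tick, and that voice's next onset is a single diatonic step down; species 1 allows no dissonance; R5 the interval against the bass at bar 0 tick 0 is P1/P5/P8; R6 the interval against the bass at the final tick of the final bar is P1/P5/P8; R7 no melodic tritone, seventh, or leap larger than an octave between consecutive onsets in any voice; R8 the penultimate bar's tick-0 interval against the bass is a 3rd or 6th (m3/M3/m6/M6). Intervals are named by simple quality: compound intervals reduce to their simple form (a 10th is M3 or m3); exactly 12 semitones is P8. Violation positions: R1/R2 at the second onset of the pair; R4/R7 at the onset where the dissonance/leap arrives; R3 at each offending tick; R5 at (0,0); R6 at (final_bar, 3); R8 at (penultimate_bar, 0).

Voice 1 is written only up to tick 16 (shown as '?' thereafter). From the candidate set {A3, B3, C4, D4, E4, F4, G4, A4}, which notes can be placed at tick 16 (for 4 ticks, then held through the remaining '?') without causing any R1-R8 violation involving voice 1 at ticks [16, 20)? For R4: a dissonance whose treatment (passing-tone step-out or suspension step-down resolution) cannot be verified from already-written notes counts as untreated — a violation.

A3: violates R7
B3: violates R4
C4: legal
D4: violates R4
E4: legal
F4: legal
G4: violates R4
A4: violates R1

{C4, E4, F4}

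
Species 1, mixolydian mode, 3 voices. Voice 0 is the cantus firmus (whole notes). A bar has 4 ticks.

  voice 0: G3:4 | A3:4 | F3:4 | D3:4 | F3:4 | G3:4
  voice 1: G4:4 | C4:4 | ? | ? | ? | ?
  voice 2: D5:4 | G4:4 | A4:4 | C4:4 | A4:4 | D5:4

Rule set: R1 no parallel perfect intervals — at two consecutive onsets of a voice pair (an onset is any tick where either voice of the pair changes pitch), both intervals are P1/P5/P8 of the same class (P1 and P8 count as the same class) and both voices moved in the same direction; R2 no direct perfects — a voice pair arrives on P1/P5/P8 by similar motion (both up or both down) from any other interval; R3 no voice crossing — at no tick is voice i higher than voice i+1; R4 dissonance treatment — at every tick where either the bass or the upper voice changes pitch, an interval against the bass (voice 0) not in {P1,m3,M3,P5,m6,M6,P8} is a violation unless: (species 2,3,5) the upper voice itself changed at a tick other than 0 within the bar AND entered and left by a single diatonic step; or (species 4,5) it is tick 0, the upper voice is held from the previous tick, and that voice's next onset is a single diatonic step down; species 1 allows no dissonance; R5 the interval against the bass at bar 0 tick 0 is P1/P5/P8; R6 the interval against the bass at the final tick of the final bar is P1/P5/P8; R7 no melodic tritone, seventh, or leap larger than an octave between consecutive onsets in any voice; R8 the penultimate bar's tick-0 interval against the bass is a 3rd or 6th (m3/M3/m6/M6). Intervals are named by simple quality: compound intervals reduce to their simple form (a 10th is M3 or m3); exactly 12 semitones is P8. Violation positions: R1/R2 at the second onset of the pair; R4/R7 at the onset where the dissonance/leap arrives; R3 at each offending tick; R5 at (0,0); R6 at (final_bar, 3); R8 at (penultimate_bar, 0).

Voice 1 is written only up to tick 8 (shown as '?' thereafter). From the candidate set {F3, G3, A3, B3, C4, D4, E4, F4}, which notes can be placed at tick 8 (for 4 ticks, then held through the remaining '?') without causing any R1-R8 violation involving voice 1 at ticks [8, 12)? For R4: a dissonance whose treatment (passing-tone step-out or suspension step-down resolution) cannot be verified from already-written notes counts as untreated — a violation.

F3: violates R2
G3: violates R4
A3: legal
B3: violates R4
C4: legal
D4: violates R1
E4: violates R4
F4: legal

{A3, C4, F4}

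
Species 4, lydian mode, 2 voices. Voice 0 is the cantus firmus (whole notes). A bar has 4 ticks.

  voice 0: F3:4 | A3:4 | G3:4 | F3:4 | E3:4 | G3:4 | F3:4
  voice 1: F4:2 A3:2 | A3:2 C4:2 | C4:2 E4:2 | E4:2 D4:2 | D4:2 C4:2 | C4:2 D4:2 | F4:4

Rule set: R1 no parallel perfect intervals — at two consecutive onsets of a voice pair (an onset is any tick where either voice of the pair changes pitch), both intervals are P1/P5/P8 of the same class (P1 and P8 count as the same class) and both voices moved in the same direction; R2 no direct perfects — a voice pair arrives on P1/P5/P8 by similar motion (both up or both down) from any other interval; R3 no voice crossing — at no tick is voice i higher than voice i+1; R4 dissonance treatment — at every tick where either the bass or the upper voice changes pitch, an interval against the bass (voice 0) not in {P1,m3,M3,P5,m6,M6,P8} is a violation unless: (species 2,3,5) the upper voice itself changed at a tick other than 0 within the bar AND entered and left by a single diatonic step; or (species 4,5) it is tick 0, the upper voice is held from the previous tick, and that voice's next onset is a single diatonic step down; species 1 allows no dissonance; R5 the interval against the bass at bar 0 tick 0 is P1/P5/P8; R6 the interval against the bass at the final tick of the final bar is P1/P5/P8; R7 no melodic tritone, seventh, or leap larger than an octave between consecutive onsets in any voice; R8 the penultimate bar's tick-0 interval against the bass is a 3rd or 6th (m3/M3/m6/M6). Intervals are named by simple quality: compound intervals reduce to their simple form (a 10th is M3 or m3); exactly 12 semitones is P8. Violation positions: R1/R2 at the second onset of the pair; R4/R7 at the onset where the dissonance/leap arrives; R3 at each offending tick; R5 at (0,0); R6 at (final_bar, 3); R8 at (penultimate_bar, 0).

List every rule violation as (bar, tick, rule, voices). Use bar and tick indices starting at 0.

(2, 0, R4, (0, 1))
(5, 0, R4, (0, 1))
(5, 0, R8, (0, 1))

bar 0: v0=F3 v1=F4 downbeat P8
bar 1: v0=A3 v1=A3 downbeat P1
bar 2: v0=G3 v1=C4 downbeat P4
bar 3: v0=F3 v1=E4 downbeat M7
bar 4: v0=E3 v1=D4 downbeat m7
bar 5: v0=G3 v1=C4 downbeat P4
bar 6: v0=F3 v1=F4 downbeat P8
  -> R4 @ bar 2 tick 0 v(0, 1): G3/C4 P4 untreated
  -> R4 @ bar 5 tick 0 v(0, 1): G3/C4 P4 untreated
  -> R8 @ bar 5 tick 0 v(0, 1): penult P4 not 3rd/6th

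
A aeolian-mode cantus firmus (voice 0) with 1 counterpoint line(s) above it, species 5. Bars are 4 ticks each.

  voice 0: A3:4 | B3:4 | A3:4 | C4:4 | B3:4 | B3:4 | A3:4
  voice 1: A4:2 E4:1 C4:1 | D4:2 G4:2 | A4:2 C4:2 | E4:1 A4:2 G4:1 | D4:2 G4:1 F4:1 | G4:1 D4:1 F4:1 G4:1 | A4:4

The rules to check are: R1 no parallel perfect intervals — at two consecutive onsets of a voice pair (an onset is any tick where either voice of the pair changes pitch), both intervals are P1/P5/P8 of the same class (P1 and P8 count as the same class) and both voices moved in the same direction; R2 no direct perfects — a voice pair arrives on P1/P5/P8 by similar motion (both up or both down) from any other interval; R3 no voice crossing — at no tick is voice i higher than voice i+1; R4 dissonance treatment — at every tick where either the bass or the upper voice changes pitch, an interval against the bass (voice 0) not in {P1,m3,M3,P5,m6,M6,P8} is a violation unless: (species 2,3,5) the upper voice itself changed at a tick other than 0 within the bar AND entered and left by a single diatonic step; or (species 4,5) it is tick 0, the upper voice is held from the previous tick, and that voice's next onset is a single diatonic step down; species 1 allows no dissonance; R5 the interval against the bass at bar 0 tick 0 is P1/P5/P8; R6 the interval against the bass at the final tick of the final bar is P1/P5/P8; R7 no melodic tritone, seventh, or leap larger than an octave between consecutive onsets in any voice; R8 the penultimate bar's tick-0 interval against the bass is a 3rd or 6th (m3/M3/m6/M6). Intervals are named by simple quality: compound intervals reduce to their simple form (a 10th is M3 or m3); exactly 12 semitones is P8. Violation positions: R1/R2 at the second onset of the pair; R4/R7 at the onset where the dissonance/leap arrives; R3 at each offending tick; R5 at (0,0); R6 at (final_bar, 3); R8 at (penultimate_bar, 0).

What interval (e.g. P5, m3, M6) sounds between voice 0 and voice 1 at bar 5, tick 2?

voice 0=B3 voice 1=F4 -> TT

TT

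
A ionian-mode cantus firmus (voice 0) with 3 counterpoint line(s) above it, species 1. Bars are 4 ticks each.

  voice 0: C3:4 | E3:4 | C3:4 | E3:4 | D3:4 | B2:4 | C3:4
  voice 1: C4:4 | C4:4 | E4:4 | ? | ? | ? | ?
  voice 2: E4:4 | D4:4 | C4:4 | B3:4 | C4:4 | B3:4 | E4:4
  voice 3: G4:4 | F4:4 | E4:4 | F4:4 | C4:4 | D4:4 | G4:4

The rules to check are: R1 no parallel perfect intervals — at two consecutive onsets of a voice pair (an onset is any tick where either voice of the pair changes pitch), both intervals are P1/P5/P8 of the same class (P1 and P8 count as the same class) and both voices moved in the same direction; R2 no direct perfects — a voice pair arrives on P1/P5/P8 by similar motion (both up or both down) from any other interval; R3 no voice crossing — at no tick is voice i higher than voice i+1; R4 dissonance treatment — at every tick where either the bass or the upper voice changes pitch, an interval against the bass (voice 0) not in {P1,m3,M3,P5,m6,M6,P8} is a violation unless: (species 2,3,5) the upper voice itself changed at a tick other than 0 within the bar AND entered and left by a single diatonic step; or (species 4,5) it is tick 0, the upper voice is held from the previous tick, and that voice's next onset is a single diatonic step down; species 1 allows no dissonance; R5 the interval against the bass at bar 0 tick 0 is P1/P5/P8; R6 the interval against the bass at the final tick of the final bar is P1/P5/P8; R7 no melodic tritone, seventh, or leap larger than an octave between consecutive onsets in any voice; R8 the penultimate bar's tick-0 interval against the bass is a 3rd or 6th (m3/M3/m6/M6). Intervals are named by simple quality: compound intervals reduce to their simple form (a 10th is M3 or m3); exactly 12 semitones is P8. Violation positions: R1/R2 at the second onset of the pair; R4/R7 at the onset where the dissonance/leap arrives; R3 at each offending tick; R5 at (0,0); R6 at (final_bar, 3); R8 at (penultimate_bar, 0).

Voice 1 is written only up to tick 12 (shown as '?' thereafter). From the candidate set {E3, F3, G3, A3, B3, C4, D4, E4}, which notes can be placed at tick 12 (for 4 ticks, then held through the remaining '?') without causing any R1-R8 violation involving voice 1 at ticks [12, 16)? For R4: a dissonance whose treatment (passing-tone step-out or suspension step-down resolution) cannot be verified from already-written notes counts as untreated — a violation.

{G3}

E3: violates R2
F3: violates R4,R7
G3: legal
A3: violates R4
B3: violates R2
C4: violates R3
D4: violates R3,R4
E4: violates R3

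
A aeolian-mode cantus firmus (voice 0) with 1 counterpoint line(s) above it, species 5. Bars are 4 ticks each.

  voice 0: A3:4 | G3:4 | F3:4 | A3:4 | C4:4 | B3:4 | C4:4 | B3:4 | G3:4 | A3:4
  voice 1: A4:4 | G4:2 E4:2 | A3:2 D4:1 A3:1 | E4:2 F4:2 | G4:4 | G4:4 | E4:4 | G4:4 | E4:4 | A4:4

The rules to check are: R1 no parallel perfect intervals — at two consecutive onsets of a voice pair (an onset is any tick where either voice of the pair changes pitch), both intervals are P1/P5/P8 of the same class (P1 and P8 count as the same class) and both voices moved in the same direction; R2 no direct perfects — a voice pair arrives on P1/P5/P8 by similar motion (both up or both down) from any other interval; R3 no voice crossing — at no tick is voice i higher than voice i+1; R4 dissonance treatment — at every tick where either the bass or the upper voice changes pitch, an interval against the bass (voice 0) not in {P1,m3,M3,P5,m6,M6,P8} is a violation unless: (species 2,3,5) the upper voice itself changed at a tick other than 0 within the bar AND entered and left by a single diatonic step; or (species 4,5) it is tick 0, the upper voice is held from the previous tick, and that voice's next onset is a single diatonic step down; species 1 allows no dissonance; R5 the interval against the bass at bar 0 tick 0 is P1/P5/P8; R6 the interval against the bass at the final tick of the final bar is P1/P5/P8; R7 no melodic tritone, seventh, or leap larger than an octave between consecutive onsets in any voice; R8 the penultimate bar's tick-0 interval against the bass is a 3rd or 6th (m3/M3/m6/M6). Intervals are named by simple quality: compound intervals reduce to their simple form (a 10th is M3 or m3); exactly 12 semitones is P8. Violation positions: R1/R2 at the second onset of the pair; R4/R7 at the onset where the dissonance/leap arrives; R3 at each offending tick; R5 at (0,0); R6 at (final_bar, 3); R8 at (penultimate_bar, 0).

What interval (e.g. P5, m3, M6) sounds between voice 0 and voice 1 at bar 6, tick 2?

M3

voice 0=C4 voice 1=E4 -> M3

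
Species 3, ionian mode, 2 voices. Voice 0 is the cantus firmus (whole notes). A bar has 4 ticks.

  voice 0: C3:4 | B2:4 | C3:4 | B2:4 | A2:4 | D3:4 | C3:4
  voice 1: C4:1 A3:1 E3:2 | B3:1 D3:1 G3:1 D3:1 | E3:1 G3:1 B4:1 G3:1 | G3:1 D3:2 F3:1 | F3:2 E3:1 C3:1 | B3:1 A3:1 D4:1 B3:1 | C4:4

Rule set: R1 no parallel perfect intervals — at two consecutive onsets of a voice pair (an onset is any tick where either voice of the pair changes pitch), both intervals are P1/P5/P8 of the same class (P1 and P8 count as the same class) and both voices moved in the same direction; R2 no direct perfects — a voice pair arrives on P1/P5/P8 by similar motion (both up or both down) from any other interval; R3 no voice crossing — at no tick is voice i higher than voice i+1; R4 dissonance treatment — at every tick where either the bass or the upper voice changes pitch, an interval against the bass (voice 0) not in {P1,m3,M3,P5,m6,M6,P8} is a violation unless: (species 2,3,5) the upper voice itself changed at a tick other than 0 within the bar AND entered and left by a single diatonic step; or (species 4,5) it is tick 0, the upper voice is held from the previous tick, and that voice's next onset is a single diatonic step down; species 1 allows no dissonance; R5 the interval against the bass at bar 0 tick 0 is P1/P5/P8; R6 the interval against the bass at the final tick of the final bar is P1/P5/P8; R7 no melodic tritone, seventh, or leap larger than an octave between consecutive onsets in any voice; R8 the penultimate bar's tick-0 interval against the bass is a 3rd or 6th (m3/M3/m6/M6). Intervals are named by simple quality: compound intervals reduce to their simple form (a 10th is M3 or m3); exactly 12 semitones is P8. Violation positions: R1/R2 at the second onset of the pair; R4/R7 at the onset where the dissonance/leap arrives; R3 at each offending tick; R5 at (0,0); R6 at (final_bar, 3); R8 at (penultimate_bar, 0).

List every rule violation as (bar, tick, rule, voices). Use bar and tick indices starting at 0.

bar 0: v0=C3 v1=C4 downbeat P8
bar 1: v0=B2 v1=B3 downbeat P8
bar 2: v0=C3 v1=E3 downbeat M3
bar 3: v0=B2 v1=G3 downbeat m6
bar 4: v0=A2 v1=F3 downbeat m6
bar 5: v0=D3 v1=B3 downbeat M6
bar 6: v0=C3 v1=C4 downbeat P8
  -> R4 @ bar 2 tick 2 v(0, 1): C3/B4 M7 untreated
  -> R7 @ bar 2 tick 2 v(1,): G3->B4 leap 16st
  -> R7 @ bar 2 tick 3 v(1,): B4->G3 leap 16st
  -> R4 @ bar 3 tick 3 v(0, 1): B2/F3 TT untreated
  -> R7 @ bar 5 tick 0 v(1,): C3->B3 leap 11st

(2, 2, R4, (0, 1))
(2, 2, R7, (1,))
(2, 3, R7, (1,))
(3, 3, R4, (0, 1))
(5, 0, R7, (1,))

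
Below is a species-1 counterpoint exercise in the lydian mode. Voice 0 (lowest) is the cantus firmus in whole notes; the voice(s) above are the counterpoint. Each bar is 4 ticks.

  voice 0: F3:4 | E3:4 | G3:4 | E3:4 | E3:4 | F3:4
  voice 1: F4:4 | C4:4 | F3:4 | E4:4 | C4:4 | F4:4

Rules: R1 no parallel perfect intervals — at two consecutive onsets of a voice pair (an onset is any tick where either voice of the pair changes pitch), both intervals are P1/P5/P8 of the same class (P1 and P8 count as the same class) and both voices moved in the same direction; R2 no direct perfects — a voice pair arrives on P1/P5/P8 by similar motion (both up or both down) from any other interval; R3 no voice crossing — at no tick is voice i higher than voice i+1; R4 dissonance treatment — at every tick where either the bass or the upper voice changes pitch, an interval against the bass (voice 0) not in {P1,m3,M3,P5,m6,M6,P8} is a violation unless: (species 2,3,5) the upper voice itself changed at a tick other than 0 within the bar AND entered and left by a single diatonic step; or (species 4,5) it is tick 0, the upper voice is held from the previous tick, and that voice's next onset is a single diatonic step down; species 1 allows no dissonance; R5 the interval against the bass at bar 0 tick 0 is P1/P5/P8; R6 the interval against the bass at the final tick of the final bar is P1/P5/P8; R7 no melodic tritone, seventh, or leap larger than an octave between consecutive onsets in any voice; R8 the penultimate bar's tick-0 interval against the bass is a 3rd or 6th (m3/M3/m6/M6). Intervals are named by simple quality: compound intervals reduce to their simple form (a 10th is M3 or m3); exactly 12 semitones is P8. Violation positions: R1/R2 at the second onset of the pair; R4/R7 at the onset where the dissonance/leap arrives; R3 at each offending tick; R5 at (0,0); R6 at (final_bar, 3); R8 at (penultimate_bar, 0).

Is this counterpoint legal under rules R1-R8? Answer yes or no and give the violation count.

bar 0: v0=F3 v1=F4 (P8)
bar 1: v0=E3 v1=C4 (m6)
bar 2: v0=G3 v1=F3 (M2)
bar 3: v0=E3 v1=E4 (P8)
bar 4: v0=E3 v1=C4 (m6)
bar 5: v0=F3 v1=F4 (P8)
  R3 @ bar2.0: G3 above F3
  R4 @ bar2.0: G3/F3 M2 untreated
  R3 @ bar2.1: G3 above F3
  R3 @ bar2.2: G3 above F3
  R3 @ bar2.3: G3 above F3
  R7 @ bar3.0: F3->E4 leap 11st
  R2 @ bar5.0: E3/C4 m6 -> F3/F4 P8 similar

No (7 violations)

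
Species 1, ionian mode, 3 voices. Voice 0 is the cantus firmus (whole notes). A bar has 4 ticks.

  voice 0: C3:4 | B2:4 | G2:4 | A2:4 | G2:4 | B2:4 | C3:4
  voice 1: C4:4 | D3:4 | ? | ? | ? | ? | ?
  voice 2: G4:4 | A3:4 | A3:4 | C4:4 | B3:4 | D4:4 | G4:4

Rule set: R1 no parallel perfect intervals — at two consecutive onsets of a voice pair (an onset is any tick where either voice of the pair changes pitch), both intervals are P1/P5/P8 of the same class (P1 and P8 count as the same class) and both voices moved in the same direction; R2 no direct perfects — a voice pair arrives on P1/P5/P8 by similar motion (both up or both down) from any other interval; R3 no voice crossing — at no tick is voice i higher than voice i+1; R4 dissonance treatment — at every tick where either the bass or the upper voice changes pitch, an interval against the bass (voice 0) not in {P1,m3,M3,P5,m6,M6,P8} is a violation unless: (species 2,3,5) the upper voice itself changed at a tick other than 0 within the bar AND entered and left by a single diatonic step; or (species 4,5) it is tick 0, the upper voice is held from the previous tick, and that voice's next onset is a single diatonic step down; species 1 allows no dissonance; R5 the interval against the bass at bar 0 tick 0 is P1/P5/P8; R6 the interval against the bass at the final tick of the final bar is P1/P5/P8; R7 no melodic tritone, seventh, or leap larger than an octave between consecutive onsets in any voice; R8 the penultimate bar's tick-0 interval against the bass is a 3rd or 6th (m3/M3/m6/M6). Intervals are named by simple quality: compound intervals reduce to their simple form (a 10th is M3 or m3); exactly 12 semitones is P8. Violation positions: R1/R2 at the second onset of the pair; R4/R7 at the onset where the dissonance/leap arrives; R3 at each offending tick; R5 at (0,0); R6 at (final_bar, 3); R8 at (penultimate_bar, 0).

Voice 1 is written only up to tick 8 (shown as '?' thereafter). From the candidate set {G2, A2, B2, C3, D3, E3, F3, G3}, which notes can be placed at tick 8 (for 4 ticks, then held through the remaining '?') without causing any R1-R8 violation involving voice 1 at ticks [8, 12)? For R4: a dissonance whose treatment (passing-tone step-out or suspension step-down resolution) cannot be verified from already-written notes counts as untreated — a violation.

G2: violates R2
A2: violates R4
B2: legal
C3: violates R4
D3: legal
E3: legal
F3: violates R4
G3: legal

{B2, D3, E3, G3}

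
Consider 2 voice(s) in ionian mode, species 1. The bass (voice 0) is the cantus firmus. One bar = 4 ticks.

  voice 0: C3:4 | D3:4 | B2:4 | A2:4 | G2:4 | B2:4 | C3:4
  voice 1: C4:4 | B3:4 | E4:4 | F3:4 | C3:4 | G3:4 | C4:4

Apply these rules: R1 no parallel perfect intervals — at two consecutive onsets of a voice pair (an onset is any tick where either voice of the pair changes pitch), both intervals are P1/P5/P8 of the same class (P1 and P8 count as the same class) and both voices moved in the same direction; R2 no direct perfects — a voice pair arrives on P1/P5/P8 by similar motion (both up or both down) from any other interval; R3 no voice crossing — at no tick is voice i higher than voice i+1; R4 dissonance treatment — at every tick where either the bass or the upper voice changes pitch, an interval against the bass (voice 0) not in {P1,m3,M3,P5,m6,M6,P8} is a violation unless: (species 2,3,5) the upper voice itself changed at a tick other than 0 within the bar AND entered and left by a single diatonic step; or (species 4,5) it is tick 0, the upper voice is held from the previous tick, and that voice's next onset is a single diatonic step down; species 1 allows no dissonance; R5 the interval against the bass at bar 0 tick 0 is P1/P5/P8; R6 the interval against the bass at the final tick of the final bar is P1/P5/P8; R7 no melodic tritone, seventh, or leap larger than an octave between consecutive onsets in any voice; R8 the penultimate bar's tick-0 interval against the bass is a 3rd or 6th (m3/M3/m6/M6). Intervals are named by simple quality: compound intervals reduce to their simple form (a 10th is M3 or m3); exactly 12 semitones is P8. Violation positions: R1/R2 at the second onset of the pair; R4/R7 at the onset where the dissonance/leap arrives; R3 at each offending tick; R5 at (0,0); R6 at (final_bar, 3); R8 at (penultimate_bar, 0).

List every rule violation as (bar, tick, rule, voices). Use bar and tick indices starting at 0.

bar 0: v0=C3 v1=C4 downbeat P8
bar 1: v0=D3 v1=B3 downbeat M6
bar 2: v0=B2 v1=E4 downbeat P4
bar 3: v0=A2 v1=F3 downbeat m6
bar 4: v0=G2 v1=C3 downbeat P4
bar 5: v0=B2 v1=G3 downbeat m6
bar 6: v0=C3 v1=C4 downbeat P8
  -> R4 @ bar 2 tick 0 v(0, 1): B2/E4 P4 untreated
  -> R7 @ bar 3 tick 0 v(1,): E4->F3 leap 11st
  -> R4 @ bar 4 tick 0 v(0, 1): G2/C3 P4 untreated
  -> R2 @ bar 6 tick 0 v(0, 1): B2/G3 m6 -> C3/C4 P8 similar

(2, 0, R4, (0, 1))
(3, 0, R7, (1,))
(4, 0, R4, (0, 1))
(6, 0, R2, (0, 1))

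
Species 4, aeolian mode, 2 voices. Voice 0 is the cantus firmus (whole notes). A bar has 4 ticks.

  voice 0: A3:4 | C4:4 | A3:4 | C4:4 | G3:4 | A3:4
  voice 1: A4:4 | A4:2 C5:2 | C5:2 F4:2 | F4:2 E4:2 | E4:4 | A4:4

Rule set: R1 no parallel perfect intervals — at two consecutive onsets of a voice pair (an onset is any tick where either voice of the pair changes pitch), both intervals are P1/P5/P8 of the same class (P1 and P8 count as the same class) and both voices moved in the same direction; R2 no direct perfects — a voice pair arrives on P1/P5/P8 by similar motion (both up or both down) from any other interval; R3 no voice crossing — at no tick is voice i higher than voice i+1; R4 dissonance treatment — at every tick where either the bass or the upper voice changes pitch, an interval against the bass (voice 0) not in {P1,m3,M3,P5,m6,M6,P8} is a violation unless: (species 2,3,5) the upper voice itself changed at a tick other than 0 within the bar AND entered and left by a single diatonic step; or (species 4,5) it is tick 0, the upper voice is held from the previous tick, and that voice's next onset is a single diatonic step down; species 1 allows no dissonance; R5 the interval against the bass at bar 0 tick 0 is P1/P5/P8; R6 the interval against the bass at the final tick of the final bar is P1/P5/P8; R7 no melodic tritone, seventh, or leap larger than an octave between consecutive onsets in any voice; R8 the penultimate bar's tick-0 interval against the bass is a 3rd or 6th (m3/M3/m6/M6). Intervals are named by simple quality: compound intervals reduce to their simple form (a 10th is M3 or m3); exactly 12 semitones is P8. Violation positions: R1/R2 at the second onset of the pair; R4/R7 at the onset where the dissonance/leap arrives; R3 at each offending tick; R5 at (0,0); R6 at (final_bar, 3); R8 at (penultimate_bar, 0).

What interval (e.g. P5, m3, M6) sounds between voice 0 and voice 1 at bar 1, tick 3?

voice 0=C4 voice 1=C5 -> P8

P8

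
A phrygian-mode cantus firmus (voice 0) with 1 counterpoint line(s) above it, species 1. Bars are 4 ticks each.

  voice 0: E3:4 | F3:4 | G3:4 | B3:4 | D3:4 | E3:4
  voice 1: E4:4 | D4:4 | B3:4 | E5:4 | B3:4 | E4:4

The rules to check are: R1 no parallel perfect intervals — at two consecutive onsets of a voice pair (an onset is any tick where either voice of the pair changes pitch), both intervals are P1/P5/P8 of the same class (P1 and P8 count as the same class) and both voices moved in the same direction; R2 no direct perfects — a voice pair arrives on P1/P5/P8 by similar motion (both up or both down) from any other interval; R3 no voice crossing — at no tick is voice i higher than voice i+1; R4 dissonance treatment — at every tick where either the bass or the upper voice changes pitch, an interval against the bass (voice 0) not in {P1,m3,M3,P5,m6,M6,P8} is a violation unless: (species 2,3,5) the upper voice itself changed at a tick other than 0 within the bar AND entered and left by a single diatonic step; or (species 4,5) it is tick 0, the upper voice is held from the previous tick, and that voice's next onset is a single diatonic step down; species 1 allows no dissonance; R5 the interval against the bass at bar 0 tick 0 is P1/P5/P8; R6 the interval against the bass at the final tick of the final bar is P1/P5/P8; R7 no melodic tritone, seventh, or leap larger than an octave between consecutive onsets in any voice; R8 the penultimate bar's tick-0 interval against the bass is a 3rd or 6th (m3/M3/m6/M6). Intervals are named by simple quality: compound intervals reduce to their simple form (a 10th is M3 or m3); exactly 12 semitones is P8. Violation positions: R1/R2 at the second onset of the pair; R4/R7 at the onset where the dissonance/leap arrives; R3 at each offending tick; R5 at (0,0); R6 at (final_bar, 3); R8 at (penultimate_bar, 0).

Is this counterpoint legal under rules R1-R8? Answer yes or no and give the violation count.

bar 0: v0=E3 v1=E4 (P8)
bar 1: v0=F3 v1=D4 (M6)
bar 2: v0=G3 v1=B3 (M3)
bar 3: v0=B3 v1=E5 (P4)
bar 4: v0=D3 v1=B3 (M6)
bar 5: v0=E3 v1=E4 (P8)
  R4 @ bar3.0: B3/E5 P4 untreated
  R7 @ bar3.0: B3->E5 leap 17st
  R7 @ bar4.0: E5->B3 leap 17st
  R2 @ bar5.0: D3/B3 M6 -> E3/E4 P8 similar

No (4 violations)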